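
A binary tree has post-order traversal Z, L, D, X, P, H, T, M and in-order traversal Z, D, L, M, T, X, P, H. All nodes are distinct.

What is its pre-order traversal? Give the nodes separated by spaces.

M D Z L T H P X

The last element of post-order is the root; it splits in-order into left and right subtrees.
Root M: left subtree has 3 nodes {Z, D, L}, right has 4 {T, X, P, H}.
  Root D: left subtree has 1 node {Z}, right has 1 {L}.
  Root T: left subtree has 0 nodes { }, right has 3 {X, P, H}.
    Root H: left subtree has 2 nodes {X, P}, right has 0 { }.
      Root P: left subtree has 1 node {X}, right has 0 { }.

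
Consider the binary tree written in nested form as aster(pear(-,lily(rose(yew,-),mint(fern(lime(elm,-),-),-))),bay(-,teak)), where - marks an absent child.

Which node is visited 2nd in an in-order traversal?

In-order visits the left subtree, then the node, then the right subtree.
At aster: go left to pear.
  At pear: no left child.
  Visit pear.
  At pear: go right to lily.
    At lily: go left to rose.
      At rose: go left to yew.
        yew is a leaf — visit yew.
      Visit rose.
      At rose: no right child.
    Visit lily.
    At lily: go right to mint.
      At mint: go left to fern.
        At fern: go left to lime.
          At lime: go left to elm.
            elm is a leaf — visit elm.
          Visit lime.
          At lime: no right child.
        Visit fern.
        At fern: no right child.
      Visit mint.
      At mint: no right child.
Visit aster.
At aster: go right to bay.
  At bay: no left child.
  Visit bay.
  At bay: go right to teak.
    teak is a leaf — visit teak.
Full in-order sequence: pear, yew, rose, lily, elm, lime, fern, mint, aster, bay, teak.

yew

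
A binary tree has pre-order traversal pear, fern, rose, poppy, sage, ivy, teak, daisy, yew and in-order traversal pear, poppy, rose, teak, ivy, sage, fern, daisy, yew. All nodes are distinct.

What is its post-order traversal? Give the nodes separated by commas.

The first element of pre-order is the root; it splits in-order into left and right subtrees.
Root pear: left subtree has 0 nodes { }, right has 8 {poppy, rose, teak, ivy, sage, fern, daisy, yew}.
  Root fern: left subtree has 5 nodes {poppy, rose, teak, ivy, sage}, right has 2 {daisy, yew}.
    Root rose: left subtree has 1 node {poppy}, right has 3 {teak, ivy, sage}.
      Root sage: left subtree has 2 nodes {teak, ivy}, right has 0 { }.
        Root ivy: left subtree has 1 node {teak}, right has 0 { }.
    Root daisy: left subtree has 0 nodes { }, right has 1 {yew}.

poppy, teak, ivy, sage, rose, yew, daisy, fern, pear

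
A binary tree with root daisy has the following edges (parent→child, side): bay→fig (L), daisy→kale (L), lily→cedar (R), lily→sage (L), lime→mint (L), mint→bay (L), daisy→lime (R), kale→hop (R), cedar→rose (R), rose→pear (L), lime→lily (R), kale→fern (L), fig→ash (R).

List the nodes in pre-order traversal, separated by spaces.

daisy kale fern hop lime mint bay fig ash lily sage cedar rose pear

Pre-order visits the node, then its left subtree, then its right subtree.
Visit daisy.
At daisy: go left to kale.
  Visit kale.
  At kale: go left to fern.
    fern is a leaf — visit fern.
  At kale: go right to hop.
    hop is a leaf — visit hop.
At daisy: go right to lime.
  Visit lime.
  At lime: go left to mint.
    Visit mint.
    At mint: go left to bay.
      Visit bay.
      At bay: go left to fig.
        Visit fig.
        At fig: no left child.
        At fig: go right to ash.
          ash is a leaf — visit ash.
      At bay: no right child.
    At mint: no right child.
  At lime: go right to lily.
    Visit lily.
    At lily: go left to sage.
      sage is a leaf — visit sage.
    At lily: go right to cedar.
      Visit cedar.
      At cedar: no left child.
      At cedar: go right to rose.
        Visit rose.
        At rose: go left to pear.
          pear is a leaf — visit pear.
        At rose: no right child.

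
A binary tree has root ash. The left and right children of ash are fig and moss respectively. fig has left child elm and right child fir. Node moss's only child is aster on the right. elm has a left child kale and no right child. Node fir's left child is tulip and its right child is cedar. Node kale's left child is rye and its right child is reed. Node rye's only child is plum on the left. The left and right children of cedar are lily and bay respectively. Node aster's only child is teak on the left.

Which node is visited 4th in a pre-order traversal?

Pre-order visits the node, then its left subtree, then its right subtree.
Visit ash.
At ash: go left to fig.
  Visit fig.
  At fig: go left to elm.
    Visit elm.
    At elm: go left to kale.
      Visit kale.
      At kale: go left to rye.
        Visit rye.
        At rye: go left to plum.
          plum is a leaf — visit plum.
        At rye: no right child.
      At kale: go right to reed.
        reed is a leaf — visit reed.
    At elm: no right child.
  At fig: go right to fir.
    Visit fir.
    At fir: go left to tulip.
      tulip is a leaf — visit tulip.
    At fir: go right to cedar.
      Visit cedar.
      At cedar: go left to lily.
        lily is a leaf — visit lily.
      At cedar: go right to bay.
        bay is a leaf — visit bay.
At ash: go right to moss.
  Visit moss.
  At moss: no left child.
  At moss: go right to aster.
    Visit aster.
    At aster: go left to teak.
      teak is a leaf — visit teak.
    At aster: no right child.
Full pre-order sequence: ash, fig, elm, kale, rye, plum, reed, fir, tulip, cedar, lily, bay, moss, aster, teak.

kale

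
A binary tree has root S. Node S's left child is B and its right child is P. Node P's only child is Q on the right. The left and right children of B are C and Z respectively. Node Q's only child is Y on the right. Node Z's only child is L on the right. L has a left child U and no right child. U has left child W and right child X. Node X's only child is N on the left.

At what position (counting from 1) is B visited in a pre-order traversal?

Pre-order visits the node, then its left subtree, then its right subtree.
Visit S.
At S: go left to B.
  Visit B.
  At B: go left to C.
    C is a leaf — visit C.
  At B: go right to Z.
    Visit Z.
    At Z: no left child.
    At Z: go right to L.
      Visit L.
      At L: go left to U.
        Visit U.
        At U: go left to W.
          W is a leaf — visit W.
        At U: go right to X.
          Visit X.
          At X: go left to N.
            N is a leaf — visit N.
          At X: no right child.
      At L: no right child.
At S: go right to P.
  Visit P.
  At P: no left child.
  At P: go right to Q.
    Visit Q.
    At Q: no left child.
    At Q: go right to Y.
      Y is a leaf — visit Y.
Full pre-order sequence: S, B, C, Z, L, U, W, X, N, P, Q, Y.

2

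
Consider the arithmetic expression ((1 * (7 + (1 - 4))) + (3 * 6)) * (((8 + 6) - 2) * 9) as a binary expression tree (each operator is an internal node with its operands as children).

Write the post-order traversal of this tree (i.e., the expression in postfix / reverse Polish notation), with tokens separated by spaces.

Post-order on an expression tree gives postfix notation: for each operator, emit left operand, right operand, then the operator.

1 7 1 4 - + * 3 6 * + 8 6 + 2 - 9 * *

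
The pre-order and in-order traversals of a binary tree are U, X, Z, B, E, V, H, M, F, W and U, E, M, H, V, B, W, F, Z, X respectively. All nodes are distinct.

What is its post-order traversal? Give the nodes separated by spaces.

The first element of pre-order is the root; it splits in-order into left and right subtrees.
Root U: left subtree has 0 nodes { }, right has 9 {E, M, H, V, B, W, F, Z, X}.
  Root X: left subtree has 8 nodes {E, M, H, V, B, W, F, Z}, right has 0 { }.
    Root Z: left subtree has 7 nodes {E, M, H, V, B, W, F}, right has 0 { }.
      Root B: left subtree has 4 nodes {E, M, H, V}, right has 2 {W, F}.
        Root E: left subtree has 0 nodes { }, right has 3 {M, H, V}.
          Root V: left subtree has 2 nodes {M, H}, right has 0 { }.
            Root H: left subtree has 1 node {M}, right has 0 { }.
        Root F: left subtree has 1 node {W}, right has 0 { }.

M H V E W F B Z X U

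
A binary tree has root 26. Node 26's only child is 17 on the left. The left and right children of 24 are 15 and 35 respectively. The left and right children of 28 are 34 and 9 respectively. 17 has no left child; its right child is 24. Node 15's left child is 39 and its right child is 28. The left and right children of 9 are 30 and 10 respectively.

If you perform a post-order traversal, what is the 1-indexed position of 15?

7

Post-order visits the left subtree, then the right subtree, then the node.
At 26: go left to 17.
  At 17: no left child.
  At 17: go right to 24.
    At 24: go left to 15.
      At 15: go left to 39.
        39 is a leaf — visit 39.
      At 15: go right to 28.
        At 28: go left to 34.
          34 is a leaf — visit 34.
        At 28: go right to 9.
          At 9: go left to 30.
            30 is a leaf — visit 30.
          At 9: go right to 10.
            10 is a leaf — visit 10.
          Visit 9.
        Visit 28.
      Visit 15.
    At 24: go right to 35.
      35 is a leaf — visit 35.
    Visit 24.
  Visit 17.
At 26: no right child.
Visit 26.
Full post-order sequence: 39, 34, 30, 10, 9, 28, 15, 35, 24, 17, 26.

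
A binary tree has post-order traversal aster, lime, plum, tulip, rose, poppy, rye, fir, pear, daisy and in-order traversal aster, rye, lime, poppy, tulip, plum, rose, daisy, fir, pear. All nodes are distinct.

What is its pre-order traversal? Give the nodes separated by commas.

daisy, rye, aster, poppy, lime, rose, tulip, plum, pear, fir

The last element of post-order is the root; it splits in-order into left and right subtrees.
Root daisy: left subtree has 7 nodes {aster, rye, lime, poppy, tulip, plum, rose}, right has 2 {fir, pear}.
  Root rye: left subtree has 1 node {aster}, right has 5 {lime, poppy, tulip, plum, rose}.
    Root poppy: left subtree has 1 node {lime}, right has 3 {tulip, plum, rose}.
      Root rose: left subtree has 2 nodes {tulip, plum}, right has 0 { }.
        Root tulip: left subtree has 0 nodes { }, right has 1 {plum}.
  Root pear: left subtree has 1 node {fir}, right has 0 { }.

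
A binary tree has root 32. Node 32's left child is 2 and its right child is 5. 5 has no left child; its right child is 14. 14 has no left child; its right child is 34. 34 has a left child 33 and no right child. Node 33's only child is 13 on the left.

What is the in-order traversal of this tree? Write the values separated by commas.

2, 32, 5, 14, 13, 33, 34

In-order visits the left subtree, then the node, then the right subtree.
At 32: go left to 2.
  2 is a leaf — visit 2.
Visit 32.
At 32: go right to 5.
  At 5: no left child.
  Visit 5.
  At 5: go right to 14.
    At 14: no left child.
    Visit 14.
    At 14: go right to 34.
      At 34: go left to 33.
        At 33: go left to 13.
          13 is a leaf — visit 13.
        Visit 33.
        At 33: no right child.
      Visit 34.
      At 34: no right child.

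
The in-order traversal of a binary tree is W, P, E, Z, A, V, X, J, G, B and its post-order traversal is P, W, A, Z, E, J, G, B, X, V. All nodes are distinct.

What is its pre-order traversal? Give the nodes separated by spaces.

The last element of post-order is the root; it splits in-order into left and right subtrees.
Root V: left subtree has 5 nodes {W, P, E, Z, A}, right has 4 {X, J, G, B}.
  Root E: left subtree has 2 nodes {W, P}, right has 2 {Z, A}.
    Root W: left subtree has 0 nodes { }, right has 1 {P}.
    Root Z: left subtree has 0 nodes { }, right has 1 {A}.
  Root X: left subtree has 0 nodes { }, right has 3 {J, G, B}.
    Root B: left subtree has 2 nodes {J, G}, right has 0 { }.
      Root G: left subtree has 1 node {J}, right has 0 { }.

V E W P Z A X B G J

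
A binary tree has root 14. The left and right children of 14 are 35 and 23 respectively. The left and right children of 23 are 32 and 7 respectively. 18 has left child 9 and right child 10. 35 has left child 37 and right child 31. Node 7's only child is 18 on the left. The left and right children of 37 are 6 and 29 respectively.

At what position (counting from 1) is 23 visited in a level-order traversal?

3

Level-order visits nodes level by level from the root, left to right within each level.
Level 0: 14
Level 1: 35, 23
Level 2: 37, 31, 32, 7
Level 3: 6, 29, 18
Level 4: 9, 10
Full level-order sequence: 14, 35, 23, 37, 31, 32, 7, 6, 29, 18, 9, 10.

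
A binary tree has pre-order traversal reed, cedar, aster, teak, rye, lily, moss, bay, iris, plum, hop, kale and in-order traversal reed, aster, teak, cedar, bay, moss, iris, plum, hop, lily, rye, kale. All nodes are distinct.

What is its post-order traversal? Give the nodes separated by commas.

teak, aster, bay, hop, plum, iris, moss, lily, kale, rye, cedar, reed

The first element of pre-order is the root; it splits in-order into left and right subtrees.
Root reed: left subtree has 0 nodes { }, right has 11 {aster, teak, cedar, bay, moss, iris, plum, hop, lily, rye, kale}.
  Root cedar: left subtree has 2 nodes {aster, teak}, right has 8 {bay, moss, iris, plum, hop, lily, rye, kale}.
    Root aster: left subtree has 0 nodes { }, right has 1 {teak}.
    Root rye: left subtree has 6 nodes {bay, moss, iris, plum, hop, lily}, right has 1 {kale}.
      Root lily: left subtree has 5 nodes {bay, moss, iris, plum, hop}, right has 0 { }.
        Root moss: left subtree has 1 node {bay}, right has 3 {iris, plum, hop}.
          Root iris: left subtree has 0 nodes { }, right has 2 {plum, hop}.
            Root plum: left subtree has 0 nodes { }, right has 1 {hop}.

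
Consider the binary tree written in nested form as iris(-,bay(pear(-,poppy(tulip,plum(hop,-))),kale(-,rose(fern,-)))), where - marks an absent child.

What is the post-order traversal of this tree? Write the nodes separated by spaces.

Post-order visits the left subtree, then the right subtree, then the node.
At iris: no left child.
At iris: go right to bay.
  At bay: go left to pear.
    At pear: no left child.
    At pear: go right to poppy.
      At poppy: go left to tulip.
        tulip is a leaf — visit tulip.
      At poppy: go right to plum.
        At plum: go left to hop.
          hop is a leaf — visit hop.
        At plum: no right child.
        Visit plum.
      Visit poppy.
    Visit pear.
  At bay: go right to kale.
    At kale: no left child.
    At kale: go right to rose.
      At rose: go left to fern.
        fern is a leaf — visit fern.
      At rose: no right child.
      Visit rose.
    Visit kale.
  Visit bay.
Visit iris.

tulip hop plum poppy pear fern rose kale bay iris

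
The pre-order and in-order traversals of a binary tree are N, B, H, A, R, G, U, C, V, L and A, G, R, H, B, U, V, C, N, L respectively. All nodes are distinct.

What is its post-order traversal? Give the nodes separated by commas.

G, R, A, H, V, C, U, B, L, N

The first element of pre-order is the root; it splits in-order into left and right subtrees.
Root N: left subtree has 8 nodes {A, G, R, H, B, U, V, C}, right has 1 {L}.
  Root B: left subtree has 4 nodes {A, G, R, H}, right has 3 {U, V, C}.
    Root H: left subtree has 3 nodes {A, G, R}, right has 0 { }.
      Root A: left subtree has 0 nodes { }, right has 2 {G, R}.
        Root R: left subtree has 1 node {G}, right has 0 { }.
    Root U: left subtree has 0 nodes { }, right has 2 {V, C}.
      Root C: left subtree has 1 node {V}, right has 0 { }.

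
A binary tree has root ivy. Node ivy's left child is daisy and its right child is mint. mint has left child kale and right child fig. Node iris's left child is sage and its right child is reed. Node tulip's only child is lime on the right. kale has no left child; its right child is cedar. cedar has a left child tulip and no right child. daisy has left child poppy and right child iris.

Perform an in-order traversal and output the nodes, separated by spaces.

poppy daisy sage iris reed ivy kale tulip lime cedar mint fig

In-order visits the left subtree, then the node, then the right subtree.
At ivy: go left to daisy.
  At daisy: go left to poppy.
    poppy is a leaf — visit poppy.
  Visit daisy.
  At daisy: go right to iris.
    At iris: go left to sage.
      sage is a leaf — visit sage.
    Visit iris.
    At iris: go right to reed.
      reed is a leaf — visit reed.
Visit ivy.
At ivy: go right to mint.
  At mint: go left to kale.
    At kale: no left child.
    Visit kale.
    At kale: go right to cedar.
      At cedar: go left to tulip.
        At tulip: no left child.
        Visit tulip.
        At tulip: go right to lime.
          lime is a leaf — visit lime.
      Visit cedar.
      At cedar: no right child.
  Visit mint.
  At mint: go right to fig.
    fig is a leaf — visit fig.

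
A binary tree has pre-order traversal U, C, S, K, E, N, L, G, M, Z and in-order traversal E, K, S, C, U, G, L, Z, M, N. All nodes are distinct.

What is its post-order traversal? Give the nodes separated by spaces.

E K S C G Z M L N U

The first element of pre-order is the root; it splits in-order into left and right subtrees.
Root U: left subtree has 4 nodes {E, K, S, C}, right has 5 {G, L, Z, M, N}.
  Root C: left subtree has 3 nodes {E, K, S}, right has 0 { }.
    Root S: left subtree has 2 nodes {E, K}, right has 0 { }.
      Root K: left subtree has 1 node {E}, right has 0 { }.
  Root N: left subtree has 4 nodes {G, L, Z, M}, right has 0 { }.
    Root L: left subtree has 1 node {G}, right has 2 {Z, M}.
      Root M: left subtree has 1 node {Z}, right has 0 { }.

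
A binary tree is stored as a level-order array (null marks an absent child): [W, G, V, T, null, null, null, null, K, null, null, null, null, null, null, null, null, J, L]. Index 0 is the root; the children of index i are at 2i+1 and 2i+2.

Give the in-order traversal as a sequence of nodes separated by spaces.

T J K L G W V

In-order visits the left subtree, then the node, then the right subtree.
At W: go left to G.
  At G: go left to T.
    At T: no left child.
    Visit T.
    At T: go right to K.
      At K: go left to J.
        J is a leaf — visit J.
      Visit K.
      At K: go right to L.
        L is a leaf — visit L.
  Visit G.
  At G: no right child.
Visit W.
At W: go right to V.
  V is a leaf — visit V.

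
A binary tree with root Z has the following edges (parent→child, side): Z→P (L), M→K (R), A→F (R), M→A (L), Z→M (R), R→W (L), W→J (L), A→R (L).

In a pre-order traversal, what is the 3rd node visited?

M

Pre-order visits the node, then its left subtree, then its right subtree.
Visit Z.
At Z: go left to P.
  P is a leaf — visit P.
At Z: go right to M.
  Visit M.
  At M: go left to A.
    Visit A.
    At A: go left to R.
      Visit R.
      At R: go left to W.
        Visit W.
        At W: go left to J.
          J is a leaf — visit J.
        At W: no right child.
      At R: no right child.
    At A: go right to F.
      F is a leaf — visit F.
  At M: go right to K.
    K is a leaf — visit K.
Full pre-order sequence: Z, P, M, A, R, W, J, F, K.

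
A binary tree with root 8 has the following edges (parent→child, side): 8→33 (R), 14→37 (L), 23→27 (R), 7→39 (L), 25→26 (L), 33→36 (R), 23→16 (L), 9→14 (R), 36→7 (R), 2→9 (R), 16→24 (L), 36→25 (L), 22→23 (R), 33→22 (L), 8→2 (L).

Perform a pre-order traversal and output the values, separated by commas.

8, 2, 9, 14, 37, 33, 22, 23, 16, 24, 27, 36, 25, 26, 7, 39

Pre-order visits the node, then its left subtree, then its right subtree.
Visit 8.
At 8: go left to 2.
  Visit 2.
  At 2: no left child.
  At 2: go right to 9.
    Visit 9.
    At 9: no left child.
    At 9: go right to 14.
      Visit 14.
      At 14: go left to 37.
        37 is a leaf — visit 37.
      At 14: no right child.
At 8: go right to 33.
  Visit 33.
  At 33: go left to 22.
    Visit 22.
    At 22: no left child.
    At 22: go right to 23.
      Visit 23.
      At 23: go left to 16.
        Visit 16.
        At 16: go left to 24.
          24 is a leaf — visit 24.
        At 16: no right child.
      At 23: go right to 27.
        27 is a leaf — visit 27.
  At 33: go right to 36.
    Visit 36.
    At 36: go left to 25.
      Visit 25.
      At 25: go left to 26.
        26 is a leaf — visit 26.
      At 25: no right child.
    At 36: go right to 7.
      Visit 7.
      At 7: go left to 39.
        39 is a leaf — visit 39.
      At 7: no right child.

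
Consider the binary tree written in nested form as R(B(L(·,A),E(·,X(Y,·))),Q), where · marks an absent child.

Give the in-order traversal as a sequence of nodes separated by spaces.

L A B E Y X R Q

In-order visits the left subtree, then the node, then the right subtree.
At R: go left to B.
  At B: go left to L.
    At L: no left child.
    Visit L.
    At L: go right to A.
      A is a leaf — visit A.
  Visit B.
  At B: go right to E.
    At E: no left child.
    Visit E.
    At E: go right to X.
      At X: go left to Y.
        Y is a leaf — visit Y.
      Visit X.
      At X: no right child.
Visit R.
At R: go right to Q.
  Q is a leaf — visit Q.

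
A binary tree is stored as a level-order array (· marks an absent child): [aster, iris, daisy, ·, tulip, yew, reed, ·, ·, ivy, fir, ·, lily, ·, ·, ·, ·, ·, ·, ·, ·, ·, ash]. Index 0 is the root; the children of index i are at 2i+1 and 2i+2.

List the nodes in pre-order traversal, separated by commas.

Pre-order visits the node, then its left subtree, then its right subtree.
Visit aster.
At aster: go left to iris.
  Visit iris.
  At iris: no left child.
  At iris: go right to tulip.
    Visit tulip.
    At tulip: go left to ivy.
      ivy is a leaf — visit ivy.
    At tulip: go right to fir.
      Visit fir.
      At fir: no left child.
      At fir: go right to ash.
        ash is a leaf — visit ash.
At aster: go right to daisy.
  Visit daisy.
  At daisy: go left to yew.
    Visit yew.
    At yew: no left child.
    At yew: go right to lily.
      lily is a leaf — visit lily.
  At daisy: go right to reed.
    reed is a leaf — visit reed.

aster, iris, tulip, ivy, fir, ash, daisy, yew, lily, reed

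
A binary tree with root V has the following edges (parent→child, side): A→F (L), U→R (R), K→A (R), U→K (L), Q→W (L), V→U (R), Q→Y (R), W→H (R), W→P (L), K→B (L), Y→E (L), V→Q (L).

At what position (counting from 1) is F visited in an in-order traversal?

In-order visits the left subtree, then the node, then the right subtree.
At V: go left to Q.
  At Q: go left to W.
    At W: go left to P.
      P is a leaf — visit P.
    Visit W.
    At W: go right to H.
      H is a leaf — visit H.
  Visit Q.
  At Q: go right to Y.
    At Y: go left to E.
      E is a leaf — visit E.
    Visit Y.
    At Y: no right child.
Visit V.
At V: go right to U.
  At U: go left to K.
    At K: go left to B.
      B is a leaf — visit B.
    Visit K.
    At K: go right to A.
      At A: go left to F.
        F is a leaf — visit F.
      Visit A.
      At A: no right child.
  Visit U.
  At U: go right to R.
    R is a leaf — visit R.
Full in-order sequence: P, W, H, Q, E, Y, V, B, K, F, A, U, R.

10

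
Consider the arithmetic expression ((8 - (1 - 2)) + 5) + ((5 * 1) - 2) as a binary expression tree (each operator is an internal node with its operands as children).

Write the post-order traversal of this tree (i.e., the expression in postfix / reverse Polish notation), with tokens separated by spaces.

Post-order on an expression tree gives postfix notation: for each operator, emit left operand, right operand, then the operator.

8 1 2 - - 5 + 5 1 * 2 - +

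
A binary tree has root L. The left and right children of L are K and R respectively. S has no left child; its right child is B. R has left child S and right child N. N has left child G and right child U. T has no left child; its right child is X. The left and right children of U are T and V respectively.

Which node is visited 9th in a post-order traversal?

Post-order visits the left subtree, then the right subtree, then the node.
At L: go left to K.
  K is a leaf — visit K.
At L: go right to R.
  At R: go left to S.
    At S: no left child.
    At S: go right to B.
      B is a leaf — visit B.
    Visit S.
  At R: go right to N.
    At N: go left to G.
      G is a leaf — visit G.
    At N: go right to U.
      At U: go left to T.
        At T: no left child.
        At T: go right to X.
          X is a leaf — visit X.
        Visit T.
      At U: go right to V.
        V is a leaf — visit V.
      Visit U.
    Visit N.
  Visit R.
Visit L.
Full post-order sequence: K, B, S, G, X, T, V, U, N, R, L.

N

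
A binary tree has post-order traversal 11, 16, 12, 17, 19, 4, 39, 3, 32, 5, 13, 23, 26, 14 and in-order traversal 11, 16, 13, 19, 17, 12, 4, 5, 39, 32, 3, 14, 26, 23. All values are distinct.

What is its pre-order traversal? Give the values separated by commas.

14, 13, 16, 11, 5, 4, 19, 17, 12, 32, 39, 3, 26, 23

The last element of post-order is the root; it splits in-order into left and right subtrees.
Root 14: left subtree has 11 nodes {11, 16, 13, 19, 17, 12, 4, 5, 39, 32, 3}, right has 2 {26, 23}.
  Root 13: left subtree has 2 nodes {11, 16}, right has 8 {19, 17, 12, 4, 5, 39, 32, 3}.
    Root 16: left subtree has 1 node {11}, right has 0 { }.
    Root 5: left subtree has 4 nodes {19, 17, 12, 4}, right has 3 {39, 32, 3}.
      Root 4: left subtree has 3 nodes {19, 17, 12}, right has 0 { }.
        Root 19: left subtree has 0 nodes { }, right has 2 {17, 12}.
          Root 17: left subtree has 0 nodes { }, right has 1 {12}.
      Root 32: left subtree has 1 node {39}, right has 1 {3}.
  Root 26: left subtree has 0 nodes { }, right has 1 {23}.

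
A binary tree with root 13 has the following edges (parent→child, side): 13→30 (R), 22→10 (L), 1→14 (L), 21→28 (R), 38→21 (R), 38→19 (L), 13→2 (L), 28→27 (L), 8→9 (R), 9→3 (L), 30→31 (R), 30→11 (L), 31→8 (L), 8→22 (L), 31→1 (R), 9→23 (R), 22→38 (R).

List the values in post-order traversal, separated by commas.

2, 11, 10, 19, 27, 28, 21, 38, 22, 3, 23, 9, 8, 14, 1, 31, 30, 13

Post-order visits the left subtree, then the right subtree, then the node.
At 13: go left to 2.
  2 is a leaf — visit 2.
At 13: go right to 30.
  At 30: go left to 11.
    11 is a leaf — visit 11.
  At 30: go right to 31.
    At 31: go left to 8.
      At 8: go left to 22.
        At 22: go left to 10.
          10 is a leaf — visit 10.
        At 22: go right to 38.
          At 38: go left to 19.
            19 is a leaf — visit 19.
          At 38: go right to 21.
            At 21: no left child.
            At 21: go right to 28.
              At 28: go left to 27.
                27 is a leaf — visit 27.
              At 28: no right child.
              Visit 28.
            Visit 21.
          Visit 38.
        Visit 22.
      At 8: go right to 9.
        At 9: go left to 3.
          3 is a leaf — visit 3.
        At 9: go right to 23.
          23 is a leaf — visit 23.
        Visit 9.
      Visit 8.
    At 31: go right to 1.
      At 1: go left to 14.
        14 is a leaf — visit 14.
      At 1: no right child.
      Visit 1.
    Visit 31.
  Visit 30.
Visit 13.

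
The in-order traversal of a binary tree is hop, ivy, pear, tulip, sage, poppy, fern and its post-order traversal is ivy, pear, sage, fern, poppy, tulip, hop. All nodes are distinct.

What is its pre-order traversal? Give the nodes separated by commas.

The last element of post-order is the root; it splits in-order into left and right subtrees.
Root hop: left subtree has 0 nodes { }, right has 6 {ivy, pear, tulip, sage, poppy, fern}.
  Root tulip: left subtree has 2 nodes {ivy, pear}, right has 3 {sage, poppy, fern}.
    Root pear: left subtree has 1 node {ivy}, right has 0 { }.
    Root poppy: left subtree has 1 node {sage}, right has 1 {fern}.

hop, tulip, pear, ivy, poppy, sage, fern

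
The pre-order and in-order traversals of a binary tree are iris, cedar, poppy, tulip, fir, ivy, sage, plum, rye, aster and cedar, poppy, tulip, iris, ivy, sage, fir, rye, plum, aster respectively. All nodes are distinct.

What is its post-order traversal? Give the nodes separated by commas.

The first element of pre-order is the root; it splits in-order into left and right subtrees.
Root iris: left subtree has 3 nodes {cedar, poppy, tulip}, right has 6 {ivy, sage, fir, rye, plum, aster}.
  Root cedar: left subtree has 0 nodes { }, right has 2 {poppy, tulip}.
    Root poppy: left subtree has 0 nodes { }, right has 1 {tulip}.
  Root fir: left subtree has 2 nodes {ivy, sage}, right has 3 {rye, plum, aster}.
    Root ivy: left subtree has 0 nodes { }, right has 1 {sage}.
    Root plum: left subtree has 1 node {rye}, right has 1 {aster}.

tulip, poppy, cedar, sage, ivy, rye, aster, plum, fir, iris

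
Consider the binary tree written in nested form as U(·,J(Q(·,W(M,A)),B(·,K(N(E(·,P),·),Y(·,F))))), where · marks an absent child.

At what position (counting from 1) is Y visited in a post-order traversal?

9

Post-order visits the left subtree, then the right subtree, then the node.
At U: no left child.
At U: go right to J.
  At J: go left to Q.
    At Q: no left child.
    At Q: go right to W.
      At W: go left to M.
        M is a leaf — visit M.
      At W: go right to A.
        A is a leaf — visit A.
      Visit W.
    Visit Q.
  At J: go right to B.
    At B: no left child.
    At B: go right to K.
      At K: go left to N.
        At N: go left to E.
          At E: no left child.
          At E: go right to P.
            P is a leaf — visit P.
          Visit E.
        At N: no right child.
        Visit N.
      At K: go right to Y.
        At Y: no left child.
        At Y: go right to F.
          F is a leaf — visit F.
        Visit Y.
      Visit K.
    Visit B.
  Visit J.
Visit U.
Full post-order sequence: M, A, W, Q, P, E, N, F, Y, K, B, J, U.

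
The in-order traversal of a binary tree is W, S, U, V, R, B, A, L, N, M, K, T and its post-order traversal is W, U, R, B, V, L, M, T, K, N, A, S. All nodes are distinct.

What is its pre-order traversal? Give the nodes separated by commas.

S, W, A, V, U, B, R, N, L, K, M, T

The last element of post-order is the root; it splits in-order into left and right subtrees.
Root S: left subtree has 1 node {W}, right has 10 {U, V, R, B, A, L, N, M, K, T}.
  Root A: left subtree has 4 nodes {U, V, R, B}, right has 5 {L, N, M, K, T}.
    Root V: left subtree has 1 node {U}, right has 2 {R, B}.
      Root B: left subtree has 1 node {R}, right has 0 { }.
    Root N: left subtree has 1 node {L}, right has 3 {M, K, T}.
      Root K: left subtree has 1 node {M}, right has 1 {T}.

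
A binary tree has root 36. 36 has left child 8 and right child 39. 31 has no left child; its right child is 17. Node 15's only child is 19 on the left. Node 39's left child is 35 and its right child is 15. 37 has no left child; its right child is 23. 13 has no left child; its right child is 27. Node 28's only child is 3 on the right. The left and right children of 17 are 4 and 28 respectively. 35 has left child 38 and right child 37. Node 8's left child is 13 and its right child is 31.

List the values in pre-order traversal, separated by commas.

36, 8, 13, 27, 31, 17, 4, 28, 3, 39, 35, 38, 37, 23, 15, 19

Pre-order visits the node, then its left subtree, then its right subtree.
Visit 36.
At 36: go left to 8.
  Visit 8.
  At 8: go left to 13.
    Visit 13.
    At 13: no left child.
    At 13: go right to 27.
      27 is a leaf — visit 27.
  At 8: go right to 31.
    Visit 31.
    At 31: no left child.
    At 31: go right to 17.
      Visit 17.
      At 17: go left to 4.
        4 is a leaf — visit 4.
      At 17: go right to 28.
        Visit 28.
        At 28: no left child.
        At 28: go right to 3.
          3 is a leaf — visit 3.
At 36: go right to 39.
  Visit 39.
  At 39: go left to 35.
    Visit 35.
    At 35: go left to 38.
      38 is a leaf — visit 38.
    At 35: go right to 37.
      Visit 37.
      At 37: no left child.
      At 37: go right to 23.
        23 is a leaf — visit 23.
  At 39: go right to 15.
    Visit 15.
    At 15: go left to 19.
      19 is a leaf — visit 19.
    At 15: no right child.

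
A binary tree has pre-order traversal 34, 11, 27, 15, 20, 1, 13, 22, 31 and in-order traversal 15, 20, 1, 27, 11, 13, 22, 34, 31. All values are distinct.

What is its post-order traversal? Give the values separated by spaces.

The first element of pre-order is the root; it splits in-order into left and right subtrees.
Root 34: left subtree has 7 nodes {15, 20, 1, 27, 11, 13, 22}, right has 1 {31}.
  Root 11: left subtree has 4 nodes {15, 20, 1, 27}, right has 2 {13, 22}.
    Root 27: left subtree has 3 nodes {15, 20, 1}, right has 0 { }.
      Root 15: left subtree has 0 nodes { }, right has 2 {20, 1}.
        Root 20: left subtree has 0 nodes { }, right has 1 {1}.
    Root 13: left subtree has 0 nodes { }, right has 1 {22}.

1 20 15 27 22 13 11 31 34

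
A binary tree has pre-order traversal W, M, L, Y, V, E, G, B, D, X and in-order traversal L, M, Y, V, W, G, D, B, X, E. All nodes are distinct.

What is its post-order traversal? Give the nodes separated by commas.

The first element of pre-order is the root; it splits in-order into left and right subtrees.
Root W: left subtree has 4 nodes {L, M, Y, V}, right has 5 {G, D, B, X, E}.
  Root M: left subtree has 1 node {L}, right has 2 {Y, V}.
    Root Y: left subtree has 0 nodes { }, right has 1 {V}.
  Root E: left subtree has 4 nodes {G, D, B, X}, right has 0 { }.
    Root G: left subtree has 0 nodes { }, right has 3 {D, B, X}.
      Root B: left subtree has 1 node {D}, right has 1 {X}.

L, V, Y, M, D, X, B, G, E, W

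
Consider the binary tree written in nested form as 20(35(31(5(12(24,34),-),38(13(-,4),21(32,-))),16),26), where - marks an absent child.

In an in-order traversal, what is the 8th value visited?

38

In-order visits the left subtree, then the node, then the right subtree.
At 20: go left to 35.
  At 35: go left to 31.
    At 31: go left to 5.
      At 5: go left to 12.
        At 12: go left to 24.
          24 is a leaf — visit 24.
        Visit 12.
        At 12: go right to 34.
          34 is a leaf — visit 34.
      Visit 5.
      At 5: no right child.
    Visit 31.
    At 31: go right to 38.
      At 38: go left to 13.
        At 13: no left child.
        Visit 13.
        At 13: go right to 4.
          4 is a leaf — visit 4.
      Visit 38.
      At 38: go right to 21.
        At 21: go left to 32.
          32 is a leaf — visit 32.
        Visit 21.
        At 21: no right child.
  Visit 35.
  At 35: go right to 16.
    16 is a leaf — visit 16.
Visit 20.
At 20: go right to 26.
  26 is a leaf — visit 26.
Full in-order sequence: 24, 12, 34, 5, 31, 13, 4, 38, 32, 21, 35, 16, 20, 26.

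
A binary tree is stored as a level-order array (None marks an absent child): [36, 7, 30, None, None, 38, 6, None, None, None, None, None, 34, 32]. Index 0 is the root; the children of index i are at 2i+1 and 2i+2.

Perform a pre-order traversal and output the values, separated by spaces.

Pre-order visits the node, then its left subtree, then its right subtree.
Visit 36.
At 36: go left to 7.
  7 is a leaf — visit 7.
At 36: go right to 30.
  Visit 30.
  At 30: go left to 38.
    Visit 38.
    At 38: no left child.
    At 38: go right to 34.
      34 is a leaf — visit 34.
  At 30: go right to 6.
    Visit 6.
    At 6: go left to 32.
      32 is a leaf — visit 32.
    At 6: no right child.

36 7 30 38 34 6 32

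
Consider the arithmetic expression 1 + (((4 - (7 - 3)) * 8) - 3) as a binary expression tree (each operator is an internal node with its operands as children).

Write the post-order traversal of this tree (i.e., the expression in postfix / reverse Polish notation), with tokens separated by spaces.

1 4 7 3 - - 8 * 3 - +

Post-order on an expression tree gives postfix notation: for each operator, emit left operand, right operand, then the operator.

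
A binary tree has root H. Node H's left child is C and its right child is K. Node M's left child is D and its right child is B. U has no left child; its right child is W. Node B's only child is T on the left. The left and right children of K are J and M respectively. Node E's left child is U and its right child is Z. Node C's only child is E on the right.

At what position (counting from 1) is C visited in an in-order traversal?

1

In-order visits the left subtree, then the node, then the right subtree.
At H: go left to C.
  At C: no left child.
  Visit C.
  At C: go right to E.
    At E: go left to U.
      At U: no left child.
      Visit U.
      At U: go right to W.
        W is a leaf — visit W.
    Visit E.
    At E: go right to Z.
      Z is a leaf — visit Z.
Visit H.
At H: go right to K.
  At K: go left to J.
    J is a leaf — visit J.
  Visit K.
  At K: go right to M.
    At M: go left to D.
      D is a leaf — visit D.
    Visit M.
    At M: go right to B.
      At B: go left to T.
        T is a leaf — visit T.
      Visit B.
      At B: no right child.
Full in-order sequence: C, U, W, E, Z, H, J, K, D, M, T, B.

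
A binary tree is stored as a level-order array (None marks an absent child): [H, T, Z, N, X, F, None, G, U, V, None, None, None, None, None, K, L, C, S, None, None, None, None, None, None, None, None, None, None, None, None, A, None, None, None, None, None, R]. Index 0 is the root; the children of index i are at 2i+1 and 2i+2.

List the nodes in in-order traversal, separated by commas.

A, K, G, L, N, C, U, R, S, T, V, X, H, F, Z

In-order visits the left subtree, then the node, then the right subtree.
At H: go left to T.
  At T: go left to N.
    At N: go left to G.
      At G: go left to K.
        At K: go left to A.
          A is a leaf — visit A.
        Visit K.
        At K: no right child.
      Visit G.
      At G: go right to L.
        L is a leaf — visit L.
    Visit N.
    At N: go right to U.
      At U: go left to C.
        C is a leaf — visit C.
      Visit U.
      At U: go right to S.
        At S: go left to R.
          R is a leaf — visit R.
        Visit S.
        At S: no right child.
  Visit T.
  At T: go right to X.
    At X: go left to V.
      V is a leaf — visit V.
    Visit X.
    At X: no right child.
Visit H.
At H: go right to Z.
  At Z: go left to F.
    F is a leaf — visit F.
  Visit Z.
  At Z: no right child.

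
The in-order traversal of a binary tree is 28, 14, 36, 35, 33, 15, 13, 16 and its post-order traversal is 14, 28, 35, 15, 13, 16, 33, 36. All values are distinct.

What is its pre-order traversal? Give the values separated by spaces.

The last element of post-order is the root; it splits in-order into left and right subtrees.
Root 36: left subtree has 2 nodes {28, 14}, right has 5 {35, 33, 15, 13, 16}.
  Root 28: left subtree has 0 nodes { }, right has 1 {14}.
  Root 33: left subtree has 1 node {35}, right has 3 {15, 13, 16}.
    Root 16: left subtree has 2 nodes {15, 13}, right has 0 { }.
      Root 13: left subtree has 1 node {15}, right has 0 { }.

36 28 14 33 35 16 13 15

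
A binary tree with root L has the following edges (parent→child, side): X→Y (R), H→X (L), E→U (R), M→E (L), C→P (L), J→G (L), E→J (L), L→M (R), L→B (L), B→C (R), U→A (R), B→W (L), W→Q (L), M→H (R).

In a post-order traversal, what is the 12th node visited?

Post-order visits the left subtree, then the right subtree, then the node.
At L: go left to B.
  At B: go left to W.
    At W: go left to Q.
      Q is a leaf — visit Q.
    At W: no right child.
    Visit W.
  At B: go right to C.
    At C: go left to P.
      P is a leaf — visit P.
    At C: no right child.
    Visit C.
  Visit B.
At L: go right to M.
  At M: go left to E.
    At E: go left to J.
      At J: go left to G.
        G is a leaf — visit G.
      At J: no right child.
      Visit J.
    At E: go right to U.
      At U: no left child.
      At U: go right to A.
        A is a leaf — visit A.
      Visit U.
    Visit E.
  At M: go right to H.
    At H: go left to X.
      At X: no left child.
      At X: go right to Y.
        Y is a leaf — visit Y.
      Visit X.
    At H: no right child.
    Visit H.
  Visit M.
Visit L.
Full post-order sequence: Q, W, P, C, B, G, J, A, U, E, Y, X, H, M, L.

X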